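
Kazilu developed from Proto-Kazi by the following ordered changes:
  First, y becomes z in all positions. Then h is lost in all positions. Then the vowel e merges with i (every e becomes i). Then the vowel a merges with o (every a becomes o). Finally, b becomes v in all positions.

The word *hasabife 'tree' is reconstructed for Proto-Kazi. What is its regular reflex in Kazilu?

Kazilu: *hasabife > asabife > asabifi > osobifi > osovifi  (by h-loss, vowel merger, vowel merger, unconditioned shift)

osovifi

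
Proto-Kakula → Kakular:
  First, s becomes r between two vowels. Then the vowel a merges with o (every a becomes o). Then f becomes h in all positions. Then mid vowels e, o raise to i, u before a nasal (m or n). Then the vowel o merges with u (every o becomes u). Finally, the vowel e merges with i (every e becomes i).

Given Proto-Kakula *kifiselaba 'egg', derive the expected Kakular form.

Kakular: *kifiselaba
  kifiselaba → kifirelaba   [rhotacism]
  kifirelaba → kifirelobo   [vowel merger]
  kifirelobo → kihirelobo   [unconditioned shift]
  kihirelobo (rule 4 does not apply)
  kihirelobo → kihirelubu   [vowel merger]
  kihirelubu → kihirilubu   [vowel merger]
  giving Kakular kihirilubu.

kihirilubu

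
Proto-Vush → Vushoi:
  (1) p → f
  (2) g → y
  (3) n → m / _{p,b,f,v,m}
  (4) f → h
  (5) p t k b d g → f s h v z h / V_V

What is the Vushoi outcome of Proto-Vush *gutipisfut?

yusihishut

Vushoi: *gutipisfut > gutifisfut > yutifisfut > yutihishut > yusihishut  (by unconditioned shift, unconditioned shift, unconditioned shift, intervocalic lenition)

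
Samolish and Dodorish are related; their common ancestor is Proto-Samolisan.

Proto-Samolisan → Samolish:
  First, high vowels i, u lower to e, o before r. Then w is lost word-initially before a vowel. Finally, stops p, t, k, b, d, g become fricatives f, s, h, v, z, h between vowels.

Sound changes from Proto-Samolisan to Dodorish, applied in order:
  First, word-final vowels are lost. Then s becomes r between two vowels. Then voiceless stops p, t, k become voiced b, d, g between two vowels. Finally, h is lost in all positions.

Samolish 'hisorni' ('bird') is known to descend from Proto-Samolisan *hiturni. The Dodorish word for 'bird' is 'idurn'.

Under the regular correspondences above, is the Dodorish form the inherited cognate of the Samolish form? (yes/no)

Derive the expected Dodorish reflex of *hiturni:
Dodorish: *hiturni > hiturn > hidurn > idurn  (by apocope, intervocalic voicing, h-loss)
Dodorish 'idurn' matches the regular reflex exactly, so the pair is cognate.

yes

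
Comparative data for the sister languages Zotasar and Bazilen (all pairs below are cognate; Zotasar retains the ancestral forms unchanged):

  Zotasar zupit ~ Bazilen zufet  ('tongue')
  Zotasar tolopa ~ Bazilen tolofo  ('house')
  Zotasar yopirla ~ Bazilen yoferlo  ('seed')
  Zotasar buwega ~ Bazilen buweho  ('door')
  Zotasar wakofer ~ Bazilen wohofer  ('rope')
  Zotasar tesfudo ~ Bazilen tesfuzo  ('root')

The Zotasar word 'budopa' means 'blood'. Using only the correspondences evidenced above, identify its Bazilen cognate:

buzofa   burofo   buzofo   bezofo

tesfudo ~ tesfuzo — Zotasar d corresponds to Bazilen z between vowels (before a back vowel).
tolopa ~ tolofo — Zotasar p corresponds to Bazilen f between vowels (before a back vowel).
tolopa ~ tolofo, yopirla ~ yoferlo — Zotasar a corresponds to Bazilen o word-finally.
Applying these to Zotasar 'budopa':
  budopa → buzopa   (d→z between vowels (before a back vowel))
  buzopa → buzofa   (p→f between vowels (before a back vowel))
  buzofa → buzofo   (a→o word-finally)
So the Bazilen cognate is 'buzofo'.

buzofo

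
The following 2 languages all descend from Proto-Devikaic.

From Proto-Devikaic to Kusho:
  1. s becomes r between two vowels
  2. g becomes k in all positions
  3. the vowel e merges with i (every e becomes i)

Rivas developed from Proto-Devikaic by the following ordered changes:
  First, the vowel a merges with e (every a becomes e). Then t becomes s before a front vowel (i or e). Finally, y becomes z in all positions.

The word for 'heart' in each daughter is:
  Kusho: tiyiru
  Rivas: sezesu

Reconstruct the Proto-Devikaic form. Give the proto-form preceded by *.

*teyesu

Position 2: Kusho has i, Rivas has e. Taking the neighbouring segments as reconstructed: Kusho i could go back to *e or *i; Rivas e could go back to *a or *e — the one source consistent with every daughter is *e.
Position 3: Kusho has y, Rivas has z. Kusho preserves y here (none of its changes turn any other segment into y), so the proto-segment is *y.
Continuing position by position gives *teyesu; check it forward:
Kusho: start from *teyesu.
  rule 1 (rhotacism): teyesu → teyeru
  rule 2: no change — teyeru
  rule 3 (vowel merger): teyeru → tiyiru
  ⇒ Kusho tiyiru
Rivas: *teyesu
  teyesu (rule 1 does not apply)
  teyesu → seyesu   [palatalisation]
  seyesu → sezesu   [unconditioned shift]
  giving Rivas sezesu.
No other proto-form is consistent with every reflex, so the reconstruction is *teyesu.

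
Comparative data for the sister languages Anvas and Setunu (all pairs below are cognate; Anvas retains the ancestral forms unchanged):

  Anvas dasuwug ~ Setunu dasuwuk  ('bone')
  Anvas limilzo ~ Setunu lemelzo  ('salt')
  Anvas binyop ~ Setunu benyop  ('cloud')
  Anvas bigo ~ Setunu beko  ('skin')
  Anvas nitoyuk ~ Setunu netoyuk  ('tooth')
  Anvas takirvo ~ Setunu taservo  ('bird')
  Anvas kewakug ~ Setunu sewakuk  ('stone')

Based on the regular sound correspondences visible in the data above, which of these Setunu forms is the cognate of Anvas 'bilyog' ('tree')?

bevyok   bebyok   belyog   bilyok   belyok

limilzo ~ lemelzo, bigo ~ beko — Anvas i corresponds to Setunu e after a consonant, before a consonant other than r, m, n, p, b, f, v.
dasuwug ~ dasuwuk, kewakug ~ sewakuk — Anvas g corresponds to Setunu k word-finally.
Applying these to Anvas 'bilyog':
  bilyog → belyog   (i→e after a consonant, before a consonant other than r, m, n, p, b, f, v)
  belyog → belyok   (g→k word-finally)
So the Setunu cognate is 'belyok'.

belyok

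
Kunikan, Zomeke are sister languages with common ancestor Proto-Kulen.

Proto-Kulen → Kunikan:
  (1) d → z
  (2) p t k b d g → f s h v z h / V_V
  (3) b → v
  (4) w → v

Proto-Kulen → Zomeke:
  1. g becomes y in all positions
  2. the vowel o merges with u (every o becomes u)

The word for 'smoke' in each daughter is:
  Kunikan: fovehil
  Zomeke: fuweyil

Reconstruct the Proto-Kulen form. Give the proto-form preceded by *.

*fowegil

Position 3: Kunikan has v, Zomeke has w. Zomeke preserves w here (none of its changes turn any other segment into w), so the proto-segment is *w.
Position 2: Kunikan has o, Zomeke has u. Kunikan preserves o here (none of its changes turn any other segment into o), so the proto-segment is *o.
Verify the candidate proto-form against each daughter:
Kunikan: *fowegil
  fowegil (rule 1 does not apply)
  fowegil → fowehil   [intervocalic lenition]
  fowehil (rule 3 does not apply)
  fowehil → fovehil   [unconditioned shift]
  giving Kunikan fovehil.
Zomeke: *fowegil
  fowegil → foweyil   [unconditioned shift]
  foweyil → fuweyil   [vowel merger]
  giving Zomeke fuweyil.
Only *fowegil yields all of Kunikan fovehil, Zomeke fuweyil.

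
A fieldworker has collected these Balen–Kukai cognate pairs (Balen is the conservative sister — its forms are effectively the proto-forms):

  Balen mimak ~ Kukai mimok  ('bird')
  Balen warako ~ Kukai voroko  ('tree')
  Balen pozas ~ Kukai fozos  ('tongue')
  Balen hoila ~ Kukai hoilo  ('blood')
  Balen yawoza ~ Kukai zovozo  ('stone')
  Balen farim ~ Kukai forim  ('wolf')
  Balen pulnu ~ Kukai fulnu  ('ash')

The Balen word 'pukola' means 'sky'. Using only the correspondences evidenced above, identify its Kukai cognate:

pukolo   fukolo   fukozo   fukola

fukolo

pulnu ~ fulnu — Balen p corresponds to Kukai f word-initially before a back vowel.
hoila ~ hoilo, yawoza ~ zovozo — Balen a corresponds to Kukai o word-finally.
Applying these to Balen 'pukola':
  pukola → fukola   (p→f word-initially before a back vowel)
  fukola → fukolo   (a→o word-finally)
So the Kukai cognate is 'fukolo'.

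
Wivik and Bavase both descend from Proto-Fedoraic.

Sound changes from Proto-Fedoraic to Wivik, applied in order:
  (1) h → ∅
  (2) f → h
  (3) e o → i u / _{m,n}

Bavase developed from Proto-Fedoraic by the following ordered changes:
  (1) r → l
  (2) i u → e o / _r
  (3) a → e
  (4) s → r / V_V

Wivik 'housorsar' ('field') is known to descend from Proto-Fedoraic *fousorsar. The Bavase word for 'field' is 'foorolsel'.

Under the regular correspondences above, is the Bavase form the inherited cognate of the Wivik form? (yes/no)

no

Derive the expected Bavase reflex of *fousorsar:
Bavase: *fousorsar
  fousorsar → fousolsal   [unconditioned shift]
  fousolsal (rule 2 does not apply)
  fousolsal → fousolsel   [vowel merger]
  fousolsel → fourolsel   [rhotacism]
  giving Bavase fourolsel.
The regular Bavase reflex would be 'fourolsel', but the attested form is 'foorolsel'. The correspondence is irregular, so they are not cognates (the Bavase form has a different source).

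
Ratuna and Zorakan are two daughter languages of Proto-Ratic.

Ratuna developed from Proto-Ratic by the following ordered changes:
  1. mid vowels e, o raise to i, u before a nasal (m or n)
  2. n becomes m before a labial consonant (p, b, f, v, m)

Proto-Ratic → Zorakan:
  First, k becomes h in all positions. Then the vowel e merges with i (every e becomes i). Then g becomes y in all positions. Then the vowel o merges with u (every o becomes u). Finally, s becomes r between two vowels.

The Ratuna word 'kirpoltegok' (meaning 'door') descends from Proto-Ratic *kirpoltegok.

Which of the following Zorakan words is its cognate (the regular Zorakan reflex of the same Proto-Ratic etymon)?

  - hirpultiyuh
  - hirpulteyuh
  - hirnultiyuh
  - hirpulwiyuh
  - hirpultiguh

Zorakan: *kirpoltegok
  kirpoltegok → hirpoltegoh   [unconditioned shift]
  hirpoltegoh → hirpoltigoh   [vowel merger]
  hirpoltigoh → hirpoltiyoh   [unconditioned shift]
  hirpoltiyoh → hirpultiyuh   [vowel merger]
  hirpultiyuh (rule 5 does not apply)
  giving Zorakan hirpultiyuh.
Among the options, 'hirpultiyuh' alone shows every Zorakan change applied in order.

hirpultiyuh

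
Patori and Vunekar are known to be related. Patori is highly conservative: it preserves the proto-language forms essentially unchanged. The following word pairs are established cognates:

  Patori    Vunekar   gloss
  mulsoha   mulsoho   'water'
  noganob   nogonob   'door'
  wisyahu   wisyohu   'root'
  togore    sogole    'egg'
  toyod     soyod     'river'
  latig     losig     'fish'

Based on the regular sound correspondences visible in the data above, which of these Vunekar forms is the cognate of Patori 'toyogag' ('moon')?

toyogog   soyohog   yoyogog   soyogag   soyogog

soyogog

togore ~ sogole, toyod ~ soyod — Patori t corresponds to Vunekar s word-initially before a back vowel.
wisyahu ~ wisyohu, latig ~ losig — Patori a corresponds to Vunekar o after a consonant, before a consonant other than r, m, n, p, b, f, v.
Applying these to Patori 'toyogag':
  toyogag → soyogag   (t→s word-initially before a back vowel)
  soyogag → soyogog   (a→o after a consonant, before a consonant other than r, m, n, p, b, f, v)
So the Vunekar cognate is 'soyogog'.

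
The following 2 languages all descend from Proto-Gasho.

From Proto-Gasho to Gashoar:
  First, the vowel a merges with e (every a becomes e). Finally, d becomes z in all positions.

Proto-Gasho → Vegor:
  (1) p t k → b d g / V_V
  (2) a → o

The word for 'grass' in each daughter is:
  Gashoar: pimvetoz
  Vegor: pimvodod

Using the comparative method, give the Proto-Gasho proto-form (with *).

*pimvatod

Position 8: Gashoar has z, Vegor has d. Taking the neighbouring segments as reconstructed: Gashoar z could go back to *d or *z; Vegor d can only go back to *d — the one source consistent with every daughter is *d.
Position 6: Gashoar has t, Vegor has d. Gashoar preserves t here (none of its changes turn any other segment into t), so the proto-segment is *t.
Position 5: Gashoar has e, Vegor has o. Taking the neighbouring segments as reconstructed: Gashoar e could go back to *a or *e; Vegor o could go back to *a or *o — the one source consistent with every daughter is *a.
This points to *pimvatod. Verify forward in each daughter:
Gashoar: *pimvatod
  pimvatod → pimvetod   [vowel merger]
  pimvetod → pimvetoz   [unconditioned shift]
  giving Gashoar pimvetoz.
Vegor: *pimvatod
  pimvatod → pimvadod   [intervocalic voicing]
  pimvadod → pimvodod   [vowel merger]
  giving Vegor pimvodod.
Only *pimvatod yields all of Gashoar pimvetoz, Vegor pimvodod.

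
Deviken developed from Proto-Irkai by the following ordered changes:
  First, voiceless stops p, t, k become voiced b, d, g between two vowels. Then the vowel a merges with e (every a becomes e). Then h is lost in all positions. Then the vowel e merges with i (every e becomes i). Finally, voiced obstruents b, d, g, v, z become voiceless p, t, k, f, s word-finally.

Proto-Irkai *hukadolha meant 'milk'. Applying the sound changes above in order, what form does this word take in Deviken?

ugidoli

Deviken: *hukadolha
  hukadolha → hugadolha   [intervocalic voicing]
  hugadolha → hugedolhe   [vowel merger]
  hugedolhe → ugedole   [h-loss]
  ugedole → ugidoli   [vowel merger]
  ugidoli (rule 5 does not apply)
  giving Deviken ugidoli.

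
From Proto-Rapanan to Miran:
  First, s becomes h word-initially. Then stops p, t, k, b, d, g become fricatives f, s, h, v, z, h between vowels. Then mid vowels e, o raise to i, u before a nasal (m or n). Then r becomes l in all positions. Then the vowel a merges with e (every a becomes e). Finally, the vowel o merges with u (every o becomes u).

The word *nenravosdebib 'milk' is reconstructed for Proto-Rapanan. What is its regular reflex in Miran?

Miran: *nenravosdebib > nenravosdevib > ninravosdevib > ninlavosdevib > ninlevosdevib > ninlevusdevib  (by intervocalic lenition, pre-nasal raising, unconditioned shift, vowel merger, vowel merger)

ninlevusdevib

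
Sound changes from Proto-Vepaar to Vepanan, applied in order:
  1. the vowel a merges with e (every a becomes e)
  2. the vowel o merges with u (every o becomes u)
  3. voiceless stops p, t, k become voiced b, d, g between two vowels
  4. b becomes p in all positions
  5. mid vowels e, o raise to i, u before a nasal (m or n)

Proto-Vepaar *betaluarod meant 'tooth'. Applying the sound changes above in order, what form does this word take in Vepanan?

pedeluerud

Vepanan: start from *betaluarod.
  rule 1 (vowel merger): betaluarod → beteluerod
  rule 2 (vowel merger): beteluerod → beteluerud
  rule 3 (intervocalic voicing): beteluerud → bedeluerud
  rule 4 (unconditioned shift): bedeluerud → pedeluerud
  rule 5: no change — pedeluerud
  ⇒ Vepanan pedeluerud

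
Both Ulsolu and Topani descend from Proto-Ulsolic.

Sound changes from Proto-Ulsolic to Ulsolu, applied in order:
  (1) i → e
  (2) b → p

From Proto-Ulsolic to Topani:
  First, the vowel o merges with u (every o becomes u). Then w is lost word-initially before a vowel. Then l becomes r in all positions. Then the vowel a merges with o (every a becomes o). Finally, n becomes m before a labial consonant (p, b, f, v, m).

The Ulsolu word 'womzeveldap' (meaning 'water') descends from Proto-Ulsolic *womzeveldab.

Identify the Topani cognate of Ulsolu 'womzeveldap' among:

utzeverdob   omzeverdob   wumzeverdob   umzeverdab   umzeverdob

umzeverdob

Topani: start from *womzeveldab.
  rule 1 (vowel merger): womzeveldab → wumzeveldab
  rule 2 (glide loss): wumzeveldab → umzeveldab
  rule 3 (unconditioned shift): umzeveldab → umzeverdab
  rule 4 (vowel merger): umzeverdab → umzeverdob
  rule 5: no change — umzeverdob
  ⇒ Topani umzeverdob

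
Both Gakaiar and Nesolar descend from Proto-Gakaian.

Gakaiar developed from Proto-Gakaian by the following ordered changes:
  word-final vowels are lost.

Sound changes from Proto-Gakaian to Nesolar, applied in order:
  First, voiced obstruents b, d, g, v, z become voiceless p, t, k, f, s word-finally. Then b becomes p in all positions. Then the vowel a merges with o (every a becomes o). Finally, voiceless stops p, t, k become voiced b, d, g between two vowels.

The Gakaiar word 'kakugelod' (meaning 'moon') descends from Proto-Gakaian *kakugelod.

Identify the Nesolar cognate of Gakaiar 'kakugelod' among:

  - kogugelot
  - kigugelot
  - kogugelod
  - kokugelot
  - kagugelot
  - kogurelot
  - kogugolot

kogugelot

Nesolar: *kakugelod
  kakugelod → kakugelot   [final devoicing]
  kakugelot (rule 2 does not apply)
  kakugelot → kokugelot   [vowel merger]
  kokugelot → kogugelot   [intervocalic voicing]
  giving Nesolar kogugelot.
Only 'kogugelot' matches the regular Nesolar development of *kakugelod.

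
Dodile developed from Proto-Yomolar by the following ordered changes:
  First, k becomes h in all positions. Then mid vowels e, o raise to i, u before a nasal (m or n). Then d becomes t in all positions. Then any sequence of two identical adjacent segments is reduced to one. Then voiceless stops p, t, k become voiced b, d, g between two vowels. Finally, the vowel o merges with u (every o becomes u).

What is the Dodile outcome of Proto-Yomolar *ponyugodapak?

Dodile: *ponyugodapak > ponyugodapah > punyugodapah > punyugotapah > punyugodabah > punyugudabah  (by unconditioned shift, pre-nasal raising, unconditioned shift, intervocalic voicing, vowel merger)

punyugudabah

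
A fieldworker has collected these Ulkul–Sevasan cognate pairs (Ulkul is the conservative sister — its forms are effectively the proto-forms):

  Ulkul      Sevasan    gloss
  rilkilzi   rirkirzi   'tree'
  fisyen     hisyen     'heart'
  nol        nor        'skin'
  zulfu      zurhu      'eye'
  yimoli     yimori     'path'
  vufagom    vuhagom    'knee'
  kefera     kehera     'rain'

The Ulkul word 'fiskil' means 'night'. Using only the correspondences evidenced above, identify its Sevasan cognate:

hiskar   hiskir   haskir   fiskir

hiskir

fisyen ~ hisyen — Ulkul f corresponds to Sevasan h word-initially before a front vowel.
nol ~ nor — Ulkul l corresponds to Sevasan r word-finally.
Applying these to Ulkul 'fiskil':
  fiskil → hiskil   (f→h word-initially before a front vowel)
  hiskil → hiskir   (l→r word-finally)
So the Sevasan cognate is 'hiskir'.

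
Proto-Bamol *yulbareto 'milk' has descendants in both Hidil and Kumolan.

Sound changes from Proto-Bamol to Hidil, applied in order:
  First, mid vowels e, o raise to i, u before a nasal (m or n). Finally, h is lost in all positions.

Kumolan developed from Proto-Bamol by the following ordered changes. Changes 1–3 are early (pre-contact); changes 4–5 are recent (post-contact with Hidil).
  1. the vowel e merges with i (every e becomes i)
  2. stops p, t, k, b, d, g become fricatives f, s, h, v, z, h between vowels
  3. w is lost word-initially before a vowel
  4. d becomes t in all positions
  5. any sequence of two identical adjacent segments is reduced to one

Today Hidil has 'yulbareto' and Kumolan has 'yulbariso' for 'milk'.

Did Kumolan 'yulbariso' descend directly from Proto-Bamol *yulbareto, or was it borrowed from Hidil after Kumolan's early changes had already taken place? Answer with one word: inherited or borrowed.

If inherited, *yulbareto would pass through all of Kumolan's changes:
Kumolan: *yulbareto > yulbarito > yulbariso  (by vowel merger, intervocalic lenition)
If borrowed from Hidil 'yulbareto' after the early changes, it would undergo only the recent ones:
  rule 4 (unconditioned shift): no change (yulbareto)
  rule 5 (degemination): no change (yulbareto)
  ⇒ as a loan: yulbareto
Kumolan 'yulbariso' matches the inherited outcome exactly, so it is an inherited cognate, not a loan.

inherited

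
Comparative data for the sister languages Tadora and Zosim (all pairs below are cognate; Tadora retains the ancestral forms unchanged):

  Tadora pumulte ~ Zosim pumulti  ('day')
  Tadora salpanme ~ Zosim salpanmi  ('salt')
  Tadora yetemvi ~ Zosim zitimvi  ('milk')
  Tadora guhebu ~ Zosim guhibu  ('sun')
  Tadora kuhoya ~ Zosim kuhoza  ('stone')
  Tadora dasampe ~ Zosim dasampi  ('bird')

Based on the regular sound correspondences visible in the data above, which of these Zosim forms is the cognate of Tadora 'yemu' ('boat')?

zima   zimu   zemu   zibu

zimu

yetemvi ~ zitimvi — Tadora y corresponds to Zosim z word-initially before a front vowel.
yetemvi ~ zitimvi — Tadora e corresponds to Zosim i after a consonant, before a nasal.
Applying these to Tadora 'yemu':
  yemu → zemu   (y→z word-initially before a front vowel)
  zemu → zimu   (e→i after a consonant, before a nasal)
So the Zosim cognate is 'zimu'.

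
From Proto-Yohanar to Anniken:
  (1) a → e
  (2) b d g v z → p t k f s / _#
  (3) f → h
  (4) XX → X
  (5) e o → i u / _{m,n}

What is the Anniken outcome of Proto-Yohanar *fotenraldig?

Anniken: *fotenraldig
  fotenraldig → fotenreldig   [vowel merger]
  fotenreldig → fotenreldik   [final devoicing]
  fotenreldik → hotenreldik   [unconditioned shift]
  hotenreldik (rule 4 does not apply)
  hotenreldik → hotinreldik   [pre-nasal raising]
  giving Anniken hotinreldik.

hotinreldik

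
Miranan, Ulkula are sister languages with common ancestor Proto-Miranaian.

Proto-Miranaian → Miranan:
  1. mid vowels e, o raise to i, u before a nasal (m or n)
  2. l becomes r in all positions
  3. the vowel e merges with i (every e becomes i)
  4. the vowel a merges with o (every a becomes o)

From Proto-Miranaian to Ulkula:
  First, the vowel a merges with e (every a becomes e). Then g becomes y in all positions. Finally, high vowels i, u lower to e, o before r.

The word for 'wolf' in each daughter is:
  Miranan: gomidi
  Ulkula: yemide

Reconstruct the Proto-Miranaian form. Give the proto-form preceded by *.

*gamide

Position 6: Miranan has i, Ulkula has e. Taking the neighbouring segments as reconstructed: Miranan i could go back to *e or *i; Ulkula e could go back to *a or *e — the one source consistent with every daughter is *e.
Position 1: Miranan has g, Ulkula has y. Miranan preserves g here (none of its changes turn any other segment into g), so the proto-segment is *g.
Continuing position by position gives *gamide; check it forward:
Miranan: start from *gamide.
  rule 1: no change — gamide
  rule 2: no change — gamide
  rule 3 (vowel merger): gamide → gamidi
  rule 4 (vowel merger): gamidi → gomidi
  ⇒ Miranan gomidi
Ulkula: *gamide
  gamide → gemide   [vowel merger]
  gemide → yemide   [unconditioned shift]
  yemide (rule 3 does not apply)
  giving Ulkula yemide.
Only *gamide yields all of Miranan gomidi, Ulkula yemide.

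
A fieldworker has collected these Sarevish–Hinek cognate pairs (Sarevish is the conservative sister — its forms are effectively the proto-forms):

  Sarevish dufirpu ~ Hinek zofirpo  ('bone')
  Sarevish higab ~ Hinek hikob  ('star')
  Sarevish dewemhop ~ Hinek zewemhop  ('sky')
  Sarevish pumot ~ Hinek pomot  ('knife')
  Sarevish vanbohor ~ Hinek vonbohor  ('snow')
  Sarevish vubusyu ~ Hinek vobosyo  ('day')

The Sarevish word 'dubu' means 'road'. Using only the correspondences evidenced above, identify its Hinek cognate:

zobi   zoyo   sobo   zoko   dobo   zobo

zobo

dufirpu ~ zofirpo — Sarevish d corresponds to Hinek z word-initially before a back vowel.
vubusyu ~ vobosyo — Sarevish u corresponds to Hinek o after a consonant, before a labial obstruent.
dufirpu ~ zofirpo, vubusyu ~ vobosyo — Sarevish u corresponds to Hinek o word-finally.
Applying these to Sarevish 'dubu':
  dubu → zubu   (d→z word-initially before a back vowel)
  zubu → zobu   (u→o after a consonant, before a labial obstruent)
  zobu → zobo   (u→o word-finally)
So the Hinek cognate is 'zobo'.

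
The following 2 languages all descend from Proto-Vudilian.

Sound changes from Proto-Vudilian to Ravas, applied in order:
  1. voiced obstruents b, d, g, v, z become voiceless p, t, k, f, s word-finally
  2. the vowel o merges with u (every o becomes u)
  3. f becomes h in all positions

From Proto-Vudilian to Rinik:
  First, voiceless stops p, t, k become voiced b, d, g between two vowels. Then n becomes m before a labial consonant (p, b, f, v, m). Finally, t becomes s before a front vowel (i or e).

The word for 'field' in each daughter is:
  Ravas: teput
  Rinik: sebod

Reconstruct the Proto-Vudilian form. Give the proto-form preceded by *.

Position 1: Ravas has t, Rinik has s. Taking the neighbouring segments as reconstructed: Ravas t can only go back to *t; Rinik s could go back to *t or *s — the one source consistent with every daughter is *t.
Position 4: Ravas has u, Rinik has o. Rinik preserves o here (none of its changes turn any other segment into o), so the proto-segment is *o.
Verify the candidate proto-form against each daughter:
Ravas: *tepod > tepot > teput  (by final devoicing, vowel merger)
Rinik: start from *tepod.
  rule 1 (intervocalic voicing): tepod → tebod
  rule 2: no change — tebod
  rule 3 (palatalisation): tebod → sebod
  ⇒ Rinik sebod
No other proto-form is consistent with every reflex, so the reconstruction is *tepod.

*tepod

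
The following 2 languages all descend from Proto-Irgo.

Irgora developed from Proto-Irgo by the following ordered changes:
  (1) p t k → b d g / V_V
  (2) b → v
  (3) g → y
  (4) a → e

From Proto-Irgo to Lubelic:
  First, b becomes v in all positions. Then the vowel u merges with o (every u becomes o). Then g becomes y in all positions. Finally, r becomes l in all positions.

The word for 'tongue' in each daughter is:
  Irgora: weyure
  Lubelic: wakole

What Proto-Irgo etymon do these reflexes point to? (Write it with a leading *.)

*wakure

Position 3: Irgora has y, Lubelic has k. Lubelic preserves k here (none of its changes turn any other segment into k), so the proto-segment is *k.
Position 4: Irgora has u, Lubelic has o. Irgora preserves u here (none of its changes turn any other segment into u), so the proto-segment is *u.
Verify the candidate proto-form against each daughter:
Irgora: start from *wakure.
  rule 1 (intervocalic voicing): wakure → wagure
  rule 2: no change — wagure
  rule 3 (unconditioned shift): wagure → wayure
  rule 4 (vowel merger): wayure → weyure
  ⇒ Irgora weyure
Lubelic: *wakure
  wakure (rule 1 does not apply)
  wakure → wakore   [vowel merger]
  wakore (rule 3 does not apply)
  wakore → wakole   [unconditioned shift]
  giving Lubelic wakole.
Only *wakure yields all of Irgora weyure, Lubelic wakole.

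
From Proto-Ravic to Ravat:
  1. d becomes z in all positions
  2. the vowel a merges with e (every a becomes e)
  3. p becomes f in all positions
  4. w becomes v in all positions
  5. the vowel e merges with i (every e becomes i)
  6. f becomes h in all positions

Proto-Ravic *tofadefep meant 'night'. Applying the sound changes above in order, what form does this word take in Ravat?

Ravat: start from *tofadefep.
  rule 1 (unconditioned shift): tofadefep → tofazefep
  rule 2 (vowel merger): tofazefep → tofezefep
  rule 3 (unconditioned shift): tofezefep → tofezefef
  rule 4: no change — tofezefef
  rule 5 (vowel merger): tofezefef → tofizifif
  rule 6 (unconditioned shift): tofizifif → tohizihih
  ⇒ Ravat tohizihih

tohizihih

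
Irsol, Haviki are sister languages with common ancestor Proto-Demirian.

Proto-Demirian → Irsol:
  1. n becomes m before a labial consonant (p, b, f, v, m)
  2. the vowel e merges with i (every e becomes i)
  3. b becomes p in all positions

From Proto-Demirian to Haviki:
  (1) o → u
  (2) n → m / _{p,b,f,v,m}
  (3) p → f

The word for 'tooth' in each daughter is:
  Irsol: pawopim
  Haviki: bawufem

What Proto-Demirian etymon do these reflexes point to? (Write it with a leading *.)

*bawopem

Position 5: Irsol has p, Haviki has f. Taking the neighbouring segments as reconstructed: Irsol p could go back to *p or *b; Haviki f could go back to *p or *f — the one source consistent with every daughter is *p.
Position 4: Irsol has o, Haviki has u. Irsol preserves o here (none of its changes turn any other segment into o), so the proto-segment is *o.
Verify the candidate proto-form against each daughter:
Irsol: *bawopem
  bawopem (rule 1 does not apply)
  bawopem → bawopim   [vowel merger]
  bawopim → pawopim   [unconditioned shift]
  giving Irsol pawopim.
Haviki: start from *bawopem.
  rule 1 (vowel merger): bawopem → bawupem
  rule 2: no change — bawupem
  rule 3 (unconditioned shift): bawupem → bawufem
  ⇒ Haviki bawufem
No other proto-form is consistent with every reflex, so the reconstruction is *bawopem.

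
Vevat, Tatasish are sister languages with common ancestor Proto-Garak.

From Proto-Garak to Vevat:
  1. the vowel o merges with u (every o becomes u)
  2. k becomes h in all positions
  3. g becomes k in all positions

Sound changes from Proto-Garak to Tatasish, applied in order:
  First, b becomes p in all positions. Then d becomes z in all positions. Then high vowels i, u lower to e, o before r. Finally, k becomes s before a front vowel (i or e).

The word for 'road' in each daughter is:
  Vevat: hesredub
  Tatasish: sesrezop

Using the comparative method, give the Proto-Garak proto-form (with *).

*kesredob

Position 6: Vevat has d, Tatasish has z. Vevat preserves d here (none of its changes turn any other segment into d), so the proto-segment is *d.
Position 1: Vevat has h, Tatasish has s. Taking the neighbouring segments as reconstructed: Vevat h could go back to *k or *h; Tatasish s could go back to *k or *s — the one source consistent with every daughter is *k.
Position 8: Vevat has b, Tatasish has p. Vevat preserves b here (none of its changes turn any other segment into b), so the proto-segment is *b.
Continuing position by position gives *kesredob; check it forward:
Vevat: *kesredob > kesredub > hesredub  (by vowel merger, unconditioned shift)
Tatasish: *kesredob
  kesredob → kesredop   [unconditioned shift]
  kesredop → kesrezop   [unconditioned shift]
  kesrezop (rule 3 does not apply)
  kesrezop → sesrezop   [palatalisation]
  giving Tatasish sesrezop.
Only *kesredob yields all of Vevat hesredub, Tatasish sesrezop.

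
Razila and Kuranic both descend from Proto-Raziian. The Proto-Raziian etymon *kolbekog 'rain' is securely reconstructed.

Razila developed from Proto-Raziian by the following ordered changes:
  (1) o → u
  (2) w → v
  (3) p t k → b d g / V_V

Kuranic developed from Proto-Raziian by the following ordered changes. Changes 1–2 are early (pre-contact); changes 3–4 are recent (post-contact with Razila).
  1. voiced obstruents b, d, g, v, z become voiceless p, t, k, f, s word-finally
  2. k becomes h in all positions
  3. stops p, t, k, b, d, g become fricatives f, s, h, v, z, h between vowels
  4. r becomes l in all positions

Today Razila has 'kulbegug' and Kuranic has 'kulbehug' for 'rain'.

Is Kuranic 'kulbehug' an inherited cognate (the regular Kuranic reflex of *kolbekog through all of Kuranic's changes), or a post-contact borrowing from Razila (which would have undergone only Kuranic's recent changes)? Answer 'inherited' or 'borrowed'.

borrowed

If inherited, *kolbekog would pass through all of Kuranic's changes:
Kuranic: start from *kolbekog.
  rule 1 (final devoicing): kolbekog → kolbekok
  rule 2 (unconditioned shift): kolbekok → holbehoh
  rule 3: no change — holbehoh
  rule 4: no change — holbehoh
  ⇒ Kuranic holbehoh
If borrowed from Razila 'kulbegug' after the early changes, it would undergo only the recent ones:
  rule 3 (intervocalic lenition): kulbegug → kulbehug
  rule 4 (unconditioned shift): no change (kulbehug)
  ⇒ as a loan: kulbehug
Kuranic 'kulbehug' matches the loan outcome 'kulbehug', not the inherited 'holbehoh' — it skipped the early Kuranic changes, so it was borrowed from Razila.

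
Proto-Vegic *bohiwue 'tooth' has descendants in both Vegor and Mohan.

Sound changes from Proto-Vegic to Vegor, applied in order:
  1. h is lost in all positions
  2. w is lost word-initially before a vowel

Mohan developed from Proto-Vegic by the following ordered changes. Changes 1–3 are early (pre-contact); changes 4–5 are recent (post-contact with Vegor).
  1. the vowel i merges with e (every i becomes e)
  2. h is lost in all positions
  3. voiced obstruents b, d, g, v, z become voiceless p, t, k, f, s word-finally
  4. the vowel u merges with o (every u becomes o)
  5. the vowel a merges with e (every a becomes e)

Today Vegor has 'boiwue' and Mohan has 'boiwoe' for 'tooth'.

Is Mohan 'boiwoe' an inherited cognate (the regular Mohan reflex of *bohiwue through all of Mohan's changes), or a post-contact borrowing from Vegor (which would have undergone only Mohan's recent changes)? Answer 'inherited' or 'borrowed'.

borrowed

If inherited, *bohiwue would pass through all of Mohan's changes:
Mohan: start from *bohiwue.
  rule 1 (vowel merger): bohiwue → bohewue
  rule 2 (h-loss): bohewue → boewue
  rule 3: no change — boewue
  rule 4 (vowel merger): boewue → boewoe
  rule 5: no change — boewoe
  ⇒ Mohan boewoe
If borrowed from Vegor 'boiwue' after the early changes, it would undergo only the recent ones:
  rule 4 (vowel merger): boiwue → boiwoe
  rule 5 (vowel merger): no change (boiwoe)
  ⇒ as a loan: boiwoe
Mohan 'boiwoe' matches the loan outcome 'boiwoe', not the inherited 'boewoe' — it skipped the early Mohan changes, so it was borrowed from Vegor.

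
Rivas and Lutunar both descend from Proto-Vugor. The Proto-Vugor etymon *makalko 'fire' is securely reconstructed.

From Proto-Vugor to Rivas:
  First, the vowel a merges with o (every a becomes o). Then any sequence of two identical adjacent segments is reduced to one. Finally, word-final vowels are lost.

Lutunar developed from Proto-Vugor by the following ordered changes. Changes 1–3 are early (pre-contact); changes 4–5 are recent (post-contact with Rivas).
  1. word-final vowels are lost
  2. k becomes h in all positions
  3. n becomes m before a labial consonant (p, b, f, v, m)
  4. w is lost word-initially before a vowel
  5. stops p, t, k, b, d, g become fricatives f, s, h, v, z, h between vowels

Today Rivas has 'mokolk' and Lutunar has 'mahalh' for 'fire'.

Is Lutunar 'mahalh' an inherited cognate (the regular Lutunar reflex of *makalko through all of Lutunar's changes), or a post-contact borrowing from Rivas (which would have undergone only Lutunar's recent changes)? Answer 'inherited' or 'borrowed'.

If inherited, *makalko would pass through all of Lutunar's changes:
Lutunar: start from *makalko.
  rule 1 (apocope): makalko → makalk
  rule 2 (unconditioned shift): makalk → mahalh
  rule 3: no change — mahalh
  rule 4: no change — mahalh
  rule 5: no change — mahalh
  ⇒ Lutunar mahalh
If borrowed from Rivas 'mokolk' after the early changes, it would undergo only the recent ones:
  rule 4 (glide loss): no change (mokolk)
  rule 5 (intervocalic lenition): mokolk → moholk
  ⇒ as a loan: moholk
Lutunar 'mahalh' matches the inherited outcome exactly, so it is an inherited cognate, not a loan.

inherited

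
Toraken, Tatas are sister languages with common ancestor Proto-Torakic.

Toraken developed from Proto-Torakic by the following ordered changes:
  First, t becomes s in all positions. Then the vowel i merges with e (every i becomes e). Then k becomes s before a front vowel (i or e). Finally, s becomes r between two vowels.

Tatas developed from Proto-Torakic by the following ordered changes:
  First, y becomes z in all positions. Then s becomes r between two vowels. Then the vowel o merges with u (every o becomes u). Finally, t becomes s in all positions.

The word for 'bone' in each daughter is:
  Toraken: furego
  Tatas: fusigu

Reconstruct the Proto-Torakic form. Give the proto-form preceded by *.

*futigo

Position 3: Toraken has r, Tatas has s. Taking the neighbouring segments as reconstructed: Toraken r could go back to *t or *k or *s or *r; Tatas s can only go back to *t — the one source consistent with every daughter is *t.
Position 6: Toraken has o, Tatas has u. Toraken preserves o here (none of its changes turn any other segment into o), so the proto-segment is *o.
Verify the candidate proto-form against each daughter:
Toraken: start from *futigo.
  rule 1 (unconditioned shift): futigo → fusigo
  rule 2 (vowel merger): fusigo → fusego
  rule 3: no change — fusego
  rule 4 (rhotacism): fusego → furego
  ⇒ Toraken furego
Tatas: start from *futigo.
  rule 1: no change — futigo
  rule 2: no change — futigo
  rule 3 (vowel merger): futigo → futigu
  rule 4 (unconditioned shift): futigu → fusigu
  ⇒ Tatas fusigu
Only *futigo yields all of Toraken furego, Tatas fusigu.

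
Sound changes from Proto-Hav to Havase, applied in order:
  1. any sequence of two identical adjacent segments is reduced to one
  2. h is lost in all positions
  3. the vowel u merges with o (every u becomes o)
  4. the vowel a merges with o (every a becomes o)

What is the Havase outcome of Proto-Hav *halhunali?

olonoli

Havase: *halhunali
  halhunali (rule 1 does not apply)
  halhunali → alunali   [h-loss]
  alunali → alonali   [vowel merger]
  alonali → olonoli   [vowel merger]
  giving Havase olonoli.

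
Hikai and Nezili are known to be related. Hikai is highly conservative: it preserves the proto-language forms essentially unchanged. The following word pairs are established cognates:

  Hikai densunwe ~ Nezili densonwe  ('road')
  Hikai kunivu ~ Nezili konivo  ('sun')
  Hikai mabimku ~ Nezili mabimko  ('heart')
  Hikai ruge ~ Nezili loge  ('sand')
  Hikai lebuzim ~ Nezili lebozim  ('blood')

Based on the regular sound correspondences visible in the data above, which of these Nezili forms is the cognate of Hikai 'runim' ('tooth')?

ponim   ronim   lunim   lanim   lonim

ruge ~ loge — Hikai r corresponds to Nezili l word-initially before a back vowel.
densunwe ~ densonwe, kunivu ~ konivo — Hikai u corresponds to Nezili o after a consonant, before a nasal.
Applying these to Hikai 'runim':
  runim → lunim   (r→l word-initially before a back vowel)
  lunim → lonim   (u→o after a consonant, before a nasal)
So the Nezili cognate is 'lonim'.

lonim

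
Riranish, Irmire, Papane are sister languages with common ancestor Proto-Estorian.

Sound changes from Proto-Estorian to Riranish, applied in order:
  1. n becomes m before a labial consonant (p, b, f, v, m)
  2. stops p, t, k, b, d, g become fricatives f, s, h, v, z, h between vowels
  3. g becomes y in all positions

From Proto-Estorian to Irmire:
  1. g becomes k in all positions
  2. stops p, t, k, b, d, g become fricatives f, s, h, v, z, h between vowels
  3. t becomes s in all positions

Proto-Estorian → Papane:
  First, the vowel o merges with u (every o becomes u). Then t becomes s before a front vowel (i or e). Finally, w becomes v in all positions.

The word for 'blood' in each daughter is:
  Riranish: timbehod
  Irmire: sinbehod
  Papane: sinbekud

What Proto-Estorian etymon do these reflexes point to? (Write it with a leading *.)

*tinbekod

Position 7: Riranish has o, Irmire has o, Papane has u. Riranish preserves o here (none of its changes turn any other segment into o), so the proto-segment is *o.
Position 3: Riranish has m, Irmire has n, Papane has n. Irmire preserves n here (none of its changes turn any other segment into n), so the proto-segment is *n.
Continuing position by position gives *tinbekod; check it forward:
Riranish: *tinbekod > timbekod > timbehod  (by nasal place assimilation, intervocalic lenition)
Irmire: *tinbekod
  tinbekod (rule 1 does not apply)
  tinbekod → tinbehod   [intervocalic lenition]
  tinbehod → sinbehod   [unconditioned shift]
  giving Irmire sinbehod.
Papane: start from *tinbekod.
  rule 1 (vowel merger): tinbekod → tinbekud
  rule 2 (palatalisation): tinbekud → sinbekud
  rule 3: no change — sinbekud
  ⇒ Papane sinbekud
No other proto-form is consistent with every reflex, so the reconstruction is *tinbekod.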